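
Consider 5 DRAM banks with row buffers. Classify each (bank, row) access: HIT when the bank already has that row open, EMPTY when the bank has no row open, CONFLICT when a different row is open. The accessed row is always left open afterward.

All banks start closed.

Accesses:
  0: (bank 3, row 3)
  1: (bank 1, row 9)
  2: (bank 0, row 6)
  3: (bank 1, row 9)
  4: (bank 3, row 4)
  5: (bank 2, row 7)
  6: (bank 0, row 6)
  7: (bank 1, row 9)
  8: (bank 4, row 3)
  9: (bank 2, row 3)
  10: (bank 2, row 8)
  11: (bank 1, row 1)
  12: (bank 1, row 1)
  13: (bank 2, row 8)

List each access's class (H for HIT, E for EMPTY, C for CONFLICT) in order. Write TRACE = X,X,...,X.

TRACE = E,E,E,H,C,E,H,H,E,C,C,C,H,H

#0 (3,3) E
#1 (1,9) E
#2 (0,6) E
#3 (1,9) H  (was 9)
#4 (3,4) C  (was 3)
#5 (2,7) E
#6 (0,6) H  (was 6)
#7 (1,9) H  (was 9)
#8 (4,3) E
#9 (2,3) C  (was 7)
#10 (2,8) C  (was 3)
#11 (1,1) C  (was 9)
#12 (1,1) H  (was 1)
#13 (2,8) H  (was 8)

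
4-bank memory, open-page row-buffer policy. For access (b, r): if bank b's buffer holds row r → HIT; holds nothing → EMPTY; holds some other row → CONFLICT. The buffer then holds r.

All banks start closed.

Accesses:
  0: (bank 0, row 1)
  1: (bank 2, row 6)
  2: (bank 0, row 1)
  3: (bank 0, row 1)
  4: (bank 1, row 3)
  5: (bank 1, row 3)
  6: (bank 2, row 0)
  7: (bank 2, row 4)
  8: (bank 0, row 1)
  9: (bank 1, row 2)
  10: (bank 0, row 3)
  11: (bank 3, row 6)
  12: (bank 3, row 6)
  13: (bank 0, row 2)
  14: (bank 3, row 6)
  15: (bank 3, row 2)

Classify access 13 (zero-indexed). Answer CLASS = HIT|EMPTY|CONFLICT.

CLASS = CONFLICT

0: bank 0 row 1 — prev None → EMPTY
1: bank 2 row 6 — prev None → EMPTY
2: bank 0 row 1 — prev 1 → HIT
3: bank 0 row 1 — prev 1 → HIT
4: bank 1 row 3 — prev None → EMPTY
5: bank 1 row 3 — prev 3 → HIT
6: bank 2 row 0 — prev 6 → CONFLICT
7: bank 2 row 4 — prev 0 → CONFLICT
8: bank 0 row 1 — prev 1 → HIT
9: bank 1 row 2 — prev 3 → CONFLICT
10: bank 0 row 3 — prev 1 → CONFLICT
11: bank 3 row 6 — prev None → EMPTY
12: bank 3 row 6 — prev 6 → HIT
13: bank 0 row 2 — prev 3 → CONFLICT
14: bank 3 row 6 — prev 6 → HIT
15: bank 3 row 2 — prev 6 → CONFLICT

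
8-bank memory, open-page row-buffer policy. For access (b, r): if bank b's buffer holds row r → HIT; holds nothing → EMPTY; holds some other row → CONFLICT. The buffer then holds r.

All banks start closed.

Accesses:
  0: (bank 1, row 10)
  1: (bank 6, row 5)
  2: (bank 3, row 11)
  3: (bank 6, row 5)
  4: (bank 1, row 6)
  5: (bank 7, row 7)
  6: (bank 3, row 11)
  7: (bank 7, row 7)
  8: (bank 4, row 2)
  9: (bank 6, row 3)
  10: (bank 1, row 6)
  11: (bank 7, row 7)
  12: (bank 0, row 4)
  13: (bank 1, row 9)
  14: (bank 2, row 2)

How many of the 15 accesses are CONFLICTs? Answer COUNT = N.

0: bank 1 row 10 — prev None → EMPTY
1: bank 6 row 5 — prev None → EMPTY
2: bank 3 row 11 — prev None → EMPTY
3: bank 6 row 5 — prev 5 → HIT
4: bank 1 row 6 — prev 10 → CONFLICT
5: bank 7 row 7 — prev None → EMPTY
6: bank 3 row 11 — prev 11 → HIT
7: bank 7 row 7 — prev 7 → HIT
8: bank 4 row 2 — prev None → EMPTY
9: bank 6 row 3 — prev 5 → CONFLICT
10: bank 1 row 6 — prev 6 → HIT
11: bank 7 row 7 — prev 7 → HIT
12: bank 0 row 4 — prev None → EMPTY
13: bank 1 row 9 — prev 6 → CONFLICT
14: bank 2 row 2 — prev None → EMPTY

COUNT = 3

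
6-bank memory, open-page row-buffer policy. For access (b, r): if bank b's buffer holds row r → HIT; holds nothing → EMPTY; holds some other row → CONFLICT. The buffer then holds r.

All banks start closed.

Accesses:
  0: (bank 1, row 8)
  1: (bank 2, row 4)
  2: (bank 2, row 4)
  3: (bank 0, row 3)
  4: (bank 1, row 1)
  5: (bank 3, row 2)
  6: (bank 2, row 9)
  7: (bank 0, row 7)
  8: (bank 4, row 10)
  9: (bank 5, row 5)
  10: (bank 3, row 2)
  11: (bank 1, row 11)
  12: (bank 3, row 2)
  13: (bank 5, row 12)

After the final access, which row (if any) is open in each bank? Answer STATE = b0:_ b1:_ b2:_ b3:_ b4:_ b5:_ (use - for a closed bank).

STATE = b0:7 b1:11 b2:9 b3:2 b4:10 b5:12

step 0: bank1 None->8 [EMPTY]
step 1: bank2 None->4 [EMPTY]
step 2: bank2 4->4 [HIT]
step 3: bank0 None->3 [EMPTY]
step 4: bank1 8->1 [CONFLICT]
step 5: bank3 None->2 [EMPTY]
step 6: bank2 4->9 [CONFLICT]
step 7: bank0 3->7 [CONFLICT]
step 8: bank4 None->10 [EMPTY]
step 9: bank5 None->5 [EMPTY]
step 10: bank3 2->2 [HIT]
step 11: bank1 1->11 [CONFLICT]
step 12: bank3 2->2 [HIT]
step 13: bank5 5->12 [CONFLICT]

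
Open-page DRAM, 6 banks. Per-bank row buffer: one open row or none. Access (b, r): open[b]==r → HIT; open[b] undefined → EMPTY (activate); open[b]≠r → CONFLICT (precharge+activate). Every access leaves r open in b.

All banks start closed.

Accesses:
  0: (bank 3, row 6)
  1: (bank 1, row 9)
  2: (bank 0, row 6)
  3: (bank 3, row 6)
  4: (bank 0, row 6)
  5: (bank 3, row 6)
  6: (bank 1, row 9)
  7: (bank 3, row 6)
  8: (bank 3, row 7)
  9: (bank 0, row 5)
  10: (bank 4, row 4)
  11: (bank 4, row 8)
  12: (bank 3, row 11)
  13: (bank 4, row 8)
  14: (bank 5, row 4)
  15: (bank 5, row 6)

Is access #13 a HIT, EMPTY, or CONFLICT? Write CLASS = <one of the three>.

0: bank 3 row 6 — prev None → EMPTY
1: bank 1 row 9 — prev None → EMPTY
2: bank 0 row 6 — prev None → EMPTY
3: bank 3 row 6 — prev 6 → HIT
4: bank 0 row 6 — prev 6 → HIT
5: bank 3 row 6 — prev 6 → HIT
6: bank 1 row 9 — prev 9 → HIT
7: bank 3 row 6 — prev 6 → HIT
8: bank 3 row 7 — prev 6 → CONFLICT
9: bank 0 row 5 — prev 6 → CONFLICT
10: bank 4 row 4 — prev None → EMPTY
11: bank 4 row 8 — prev 4 → CONFLICT
12: bank 3 row 11 — prev 7 → CONFLICT
13: bank 4 row 8 — prev 8 → HIT
14: bank 5 row 4 — prev None → EMPTY
15: bank 5 row 6 — prev 4 → CONFLICT

CLASS = HIT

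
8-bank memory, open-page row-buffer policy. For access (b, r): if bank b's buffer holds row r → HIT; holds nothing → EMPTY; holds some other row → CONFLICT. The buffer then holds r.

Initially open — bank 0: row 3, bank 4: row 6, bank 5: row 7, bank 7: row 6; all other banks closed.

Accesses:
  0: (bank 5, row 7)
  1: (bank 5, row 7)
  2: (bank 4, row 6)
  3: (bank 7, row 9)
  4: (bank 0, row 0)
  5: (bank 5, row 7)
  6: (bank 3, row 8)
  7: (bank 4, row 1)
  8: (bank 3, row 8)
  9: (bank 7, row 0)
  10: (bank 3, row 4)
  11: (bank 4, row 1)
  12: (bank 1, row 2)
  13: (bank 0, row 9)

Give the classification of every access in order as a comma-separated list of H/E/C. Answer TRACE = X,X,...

step 0: bank5 7->7 [HIT]
step 1: bank5 7->7 [HIT]
step 2: bank4 6->6 [HIT]
step 3: bank7 6->9 [CONFLICT]
step 4: bank0 3->0 [CONFLICT]
step 5: bank5 7->7 [HIT]
step 6: bank3 None->8 [EMPTY]
step 7: bank4 6->1 [CONFLICT]
step 8: bank3 8->8 [HIT]
step 9: bank7 9->0 [CONFLICT]
step 10: bank3 8->4 [CONFLICT]
step 11: bank4 1->1 [HIT]
step 12: bank1 None->2 [EMPTY]
step 13: bank0 0->9 [CONFLICT]

TRACE = H,H,H,C,C,H,E,C,H,C,C,H,E,C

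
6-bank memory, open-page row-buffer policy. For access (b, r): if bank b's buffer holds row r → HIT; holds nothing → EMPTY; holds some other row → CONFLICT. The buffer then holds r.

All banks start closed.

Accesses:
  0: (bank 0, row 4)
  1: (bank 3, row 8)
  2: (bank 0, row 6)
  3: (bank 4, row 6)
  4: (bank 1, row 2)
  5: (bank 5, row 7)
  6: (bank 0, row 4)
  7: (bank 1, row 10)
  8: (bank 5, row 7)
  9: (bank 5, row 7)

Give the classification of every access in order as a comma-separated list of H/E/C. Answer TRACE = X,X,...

TRACE = E,E,C,E,E,E,C,C,H,H

  [0] b0 r4: no row ⇒ E
  [1] b3 r8: no row ⇒ E
  [2] b0 r6: had r4 ⇒ C
  [3] b4 r6: no row ⇒ E
  [4] b1 r2: no row ⇒ E
  [5] b5 r7: no row ⇒ E
  [6] b0 r4: had r6 ⇒ C
  [7] b1 r10: had r2 ⇒ C
  [8] b5 r7: had r7 ⇒ H
  [9] b5 r7: had r7 ⇒ H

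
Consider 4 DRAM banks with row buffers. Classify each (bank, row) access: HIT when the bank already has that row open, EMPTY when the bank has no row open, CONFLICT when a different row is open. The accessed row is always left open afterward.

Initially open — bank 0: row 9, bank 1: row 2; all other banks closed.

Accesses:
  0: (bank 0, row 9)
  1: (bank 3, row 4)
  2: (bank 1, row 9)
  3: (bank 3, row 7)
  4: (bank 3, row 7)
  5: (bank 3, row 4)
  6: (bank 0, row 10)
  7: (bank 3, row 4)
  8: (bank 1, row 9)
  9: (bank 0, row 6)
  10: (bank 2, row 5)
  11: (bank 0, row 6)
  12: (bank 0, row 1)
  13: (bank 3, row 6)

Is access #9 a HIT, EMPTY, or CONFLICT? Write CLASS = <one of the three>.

CLASS = CONFLICT

step 0: bank0 9->9 [HIT]
step 1: bank3 None->4 [EMPTY]
step 2: bank1 2->9 [CONFLICT]
step 3: bank3 4->7 [CONFLICT]
step 4: bank3 7->7 [HIT]
step 5: bank3 7->4 [CONFLICT]
step 6: bank0 9->10 [CONFLICT]
step 7: bank3 4->4 [HIT]
step 8: bank1 9->9 [HIT]
step 9: bank0 10->6 [CONFLICT]
step 10: bank2 None->5 [EMPTY]
step 11: bank0 6->6 [HIT]
step 12: bank0 6->1 [CONFLICT]
step 13: bank3 4->6 [CONFLICT]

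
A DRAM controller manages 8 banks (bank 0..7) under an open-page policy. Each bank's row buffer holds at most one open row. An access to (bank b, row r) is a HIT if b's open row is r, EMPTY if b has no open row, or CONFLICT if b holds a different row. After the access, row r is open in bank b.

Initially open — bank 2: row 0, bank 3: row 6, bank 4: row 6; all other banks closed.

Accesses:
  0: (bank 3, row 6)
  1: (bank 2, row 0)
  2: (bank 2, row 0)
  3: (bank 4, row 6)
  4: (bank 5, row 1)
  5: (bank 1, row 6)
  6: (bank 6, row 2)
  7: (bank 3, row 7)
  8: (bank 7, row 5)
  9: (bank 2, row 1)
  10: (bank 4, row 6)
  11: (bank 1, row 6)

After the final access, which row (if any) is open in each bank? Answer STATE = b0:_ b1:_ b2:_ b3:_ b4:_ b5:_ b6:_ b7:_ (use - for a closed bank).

STATE = b0:- b1:6 b2:1 b3:7 b4:6 b5:1 b6:2 b7:5

  [0] b3 r6: had r6 ⇒ H
  [1] b2 r0: had r0 ⇒ H
  [2] b2 r0: had r0 ⇒ H
  [3] b4 r6: had r6 ⇒ H
  [4] b5 r1: no row ⇒ E
  [5] b1 r6: no row ⇒ E
  [6] b6 r2: no row ⇒ E
  [7] b3 r7: had r6 ⇒ C
  [8] b7 r5: no row ⇒ E
  [9] b2 r1: had r0 ⇒ C
  [10] b4 r6: had r6 ⇒ H
  [11] b1 r6: had r6 ⇒ H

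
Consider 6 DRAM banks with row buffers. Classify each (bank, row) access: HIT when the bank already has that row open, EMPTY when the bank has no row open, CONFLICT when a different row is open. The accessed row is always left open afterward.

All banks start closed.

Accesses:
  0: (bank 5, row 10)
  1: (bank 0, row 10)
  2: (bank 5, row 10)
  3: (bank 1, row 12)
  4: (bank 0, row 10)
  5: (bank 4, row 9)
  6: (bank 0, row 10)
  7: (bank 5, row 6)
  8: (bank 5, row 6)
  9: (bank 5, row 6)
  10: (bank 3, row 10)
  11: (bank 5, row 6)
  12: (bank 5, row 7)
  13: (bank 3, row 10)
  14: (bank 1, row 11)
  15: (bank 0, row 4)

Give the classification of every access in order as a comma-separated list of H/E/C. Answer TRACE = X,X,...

TRACE = E,E,H,E,H,E,H,C,H,H,E,H,C,H,C,C

  [0] b5 r10: no row ⇒ E
  [1] b0 r10: no row ⇒ E
  [2] b5 r10: had r10 ⇒ H
  [3] b1 r12: no row ⇒ E
  [4] b0 r10: had r10 ⇒ H
  [5] b4 r9: no row ⇒ E
  [6] b0 r10: had r10 ⇒ H
  [7] b5 r6: had r10 ⇒ C
  [8] b5 r6: had r6 ⇒ H
  [9] b5 r6: had r6 ⇒ H
  [10] b3 r10: no row ⇒ E
  [11] b5 r6: had r6 ⇒ H
  [12] b5 r7: had r6 ⇒ C
  [13] b3 r10: had r10 ⇒ H
  [14] b1 r11: had r12 ⇒ C
  [15] b0 r4: had r10 ⇒ C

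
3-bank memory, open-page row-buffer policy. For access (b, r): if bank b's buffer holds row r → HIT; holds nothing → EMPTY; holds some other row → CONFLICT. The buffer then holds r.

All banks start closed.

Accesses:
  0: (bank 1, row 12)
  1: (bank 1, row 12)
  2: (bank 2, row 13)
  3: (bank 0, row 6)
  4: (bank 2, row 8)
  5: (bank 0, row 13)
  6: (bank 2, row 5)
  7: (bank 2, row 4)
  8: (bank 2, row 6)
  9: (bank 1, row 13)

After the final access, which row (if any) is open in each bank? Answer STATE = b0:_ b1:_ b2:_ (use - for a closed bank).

#0 (1,12) E
#1 (1,12) H  (was 12)
#2 (2,13) E
#3 (0,6) E
#4 (2,8) C  (was 13)
#5 (0,13) C  (was 6)
#6 (2,5) C  (was 8)
#7 (2,4) C  (was 5)
#8 (2,6) C  (was 4)
#9 (1,13) C  (was 12)

STATE = b0:13 b1:13 b2:6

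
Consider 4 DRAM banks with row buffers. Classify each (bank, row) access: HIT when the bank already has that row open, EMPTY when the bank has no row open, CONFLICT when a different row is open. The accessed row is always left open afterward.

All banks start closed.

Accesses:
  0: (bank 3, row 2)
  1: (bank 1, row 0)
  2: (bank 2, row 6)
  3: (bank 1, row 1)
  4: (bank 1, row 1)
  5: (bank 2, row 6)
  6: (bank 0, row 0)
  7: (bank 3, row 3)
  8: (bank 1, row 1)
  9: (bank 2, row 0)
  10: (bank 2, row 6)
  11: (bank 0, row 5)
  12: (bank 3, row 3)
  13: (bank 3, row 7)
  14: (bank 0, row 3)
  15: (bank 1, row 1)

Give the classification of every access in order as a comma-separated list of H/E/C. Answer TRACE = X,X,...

step 0: bank3 None->2 [EMPTY]
step 1: bank1 None->0 [EMPTY]
step 2: bank2 None->6 [EMPTY]
step 3: bank1 0->1 [CONFLICT]
step 4: bank1 1->1 [HIT]
step 5: bank2 6->6 [HIT]
step 6: bank0 None->0 [EMPTY]
step 7: bank3 2->3 [CONFLICT]
step 8: bank1 1->1 [HIT]
step 9: bank2 6->0 [CONFLICT]
step 10: bank2 0->6 [CONFLICT]
step 11: bank0 0->5 [CONFLICT]
step 12: bank3 3->3 [HIT]
step 13: bank3 3->7 [CONFLICT]
step 14: bank0 5->3 [CONFLICT]
step 15: bank1 1->1 [HIT]

TRACE = E,E,E,C,H,H,E,C,H,C,C,C,H,C,C,H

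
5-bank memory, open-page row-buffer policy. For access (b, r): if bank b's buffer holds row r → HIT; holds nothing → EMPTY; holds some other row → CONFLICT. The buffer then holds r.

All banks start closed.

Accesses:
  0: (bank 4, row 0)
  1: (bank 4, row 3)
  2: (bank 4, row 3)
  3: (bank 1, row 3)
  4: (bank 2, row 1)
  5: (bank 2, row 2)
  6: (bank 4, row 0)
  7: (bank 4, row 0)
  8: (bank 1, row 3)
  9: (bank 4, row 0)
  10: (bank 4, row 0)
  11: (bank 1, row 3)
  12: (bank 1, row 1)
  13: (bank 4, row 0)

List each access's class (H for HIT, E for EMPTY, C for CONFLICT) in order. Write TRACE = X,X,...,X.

0: bank 4 row 0 — prev None → EMPTY
1: bank 4 row 3 — prev 0 → CONFLICT
2: bank 4 row 3 — prev 3 → HIT
3: bank 1 row 3 — prev None → EMPTY
4: bank 2 row 1 — prev None → EMPTY
5: bank 2 row 2 — prev 1 → CONFLICT
6: bank 4 row 0 — prev 3 → CONFLICT
7: bank 4 row 0 — prev 0 → HIT
8: bank 1 row 3 — prev 3 → HIT
9: bank 4 row 0 — prev 0 → HIT
10: bank 4 row 0 — prev 0 → HIT
11: bank 1 row 3 — prev 3 → HIT
12: bank 1 row 1 — prev 3 → CONFLICT
13: bank 4 row 0 — prev 0 → HIT

TRACE = E,C,H,E,E,C,C,H,H,H,H,H,C,H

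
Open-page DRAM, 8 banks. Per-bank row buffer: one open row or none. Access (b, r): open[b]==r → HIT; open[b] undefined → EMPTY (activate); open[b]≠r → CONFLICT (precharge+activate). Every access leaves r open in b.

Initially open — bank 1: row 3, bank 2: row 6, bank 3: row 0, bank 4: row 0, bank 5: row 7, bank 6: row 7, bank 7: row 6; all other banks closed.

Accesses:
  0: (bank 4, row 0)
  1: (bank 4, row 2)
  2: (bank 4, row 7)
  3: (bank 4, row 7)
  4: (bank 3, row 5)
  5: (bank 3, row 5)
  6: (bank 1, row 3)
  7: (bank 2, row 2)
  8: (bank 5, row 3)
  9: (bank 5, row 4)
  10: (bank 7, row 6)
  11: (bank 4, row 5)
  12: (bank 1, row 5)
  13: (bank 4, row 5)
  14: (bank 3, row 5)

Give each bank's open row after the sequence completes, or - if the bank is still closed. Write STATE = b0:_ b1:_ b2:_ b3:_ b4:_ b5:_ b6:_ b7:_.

STATE = b0:- b1:5 b2:2 b3:5 b4:5 b5:4 b6:7 b7:6

  [0] b4 r0: had r0 ⇒ H
  [1] b4 r2: had r0 ⇒ C
  [2] b4 r7: had r2 ⇒ C
  [3] b4 r7: had r7 ⇒ H
  [4] b3 r5: had r0 ⇒ C
  [5] b3 r5: had r5 ⇒ H
  [6] b1 r3: had r3 ⇒ H
  [7] b2 r2: had r6 ⇒ C
  [8] b5 r3: had r7 ⇒ C
  [9] b5 r4: had r3 ⇒ C
  [10] b7 r6: had r6 ⇒ H
  [11] b4 r5: had r7 ⇒ C
  [12] b1 r5: had r3 ⇒ C
  [13] b4 r5: had r5 ⇒ H
  [14] b3 r5: had r5 ⇒ H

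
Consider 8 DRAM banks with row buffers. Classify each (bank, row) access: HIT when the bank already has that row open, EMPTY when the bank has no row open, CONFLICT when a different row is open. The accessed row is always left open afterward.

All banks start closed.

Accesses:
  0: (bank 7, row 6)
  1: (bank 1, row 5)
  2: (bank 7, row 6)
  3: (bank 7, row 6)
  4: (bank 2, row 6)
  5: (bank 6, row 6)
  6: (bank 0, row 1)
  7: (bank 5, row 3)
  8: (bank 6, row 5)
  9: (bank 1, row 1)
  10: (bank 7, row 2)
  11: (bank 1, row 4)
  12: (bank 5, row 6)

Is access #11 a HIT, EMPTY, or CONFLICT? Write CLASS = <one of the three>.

#0 (7,6) E
#1 (1,5) E
#2 (7,6) H  (was 6)
#3 (7,6) H  (was 6)
#4 (2,6) E
#5 (6,6) E
#6 (0,1) E
#7 (5,3) E
#8 (6,5) C  (was 6)
#9 (1,1) C  (was 5)
#10 (7,2) C  (was 6)
#11 (1,4) C  (was 1)
#12 (5,6) C  (was 3)

CLASS = CONFLICT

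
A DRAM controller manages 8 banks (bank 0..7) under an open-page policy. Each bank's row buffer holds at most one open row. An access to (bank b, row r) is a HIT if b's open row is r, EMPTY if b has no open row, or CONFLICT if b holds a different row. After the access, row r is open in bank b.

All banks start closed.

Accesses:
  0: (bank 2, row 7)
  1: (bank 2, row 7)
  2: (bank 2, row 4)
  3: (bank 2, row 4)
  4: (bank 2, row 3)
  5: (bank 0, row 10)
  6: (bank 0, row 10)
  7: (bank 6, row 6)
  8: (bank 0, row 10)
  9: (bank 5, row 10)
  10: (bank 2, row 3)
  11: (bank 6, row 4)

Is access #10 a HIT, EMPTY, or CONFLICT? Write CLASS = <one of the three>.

#0 (2,7) E
#1 (2,7) H  (was 7)
#2 (2,4) C  (was 7)
#3 (2,4) H  (was 4)
#4 (2,3) C  (was 4)
#5 (0,10) E
#6 (0,10) H  (was 10)
#7 (6,6) E
#8 (0,10) H  (was 10)
#9 (5,10) E
#10 (2,3) H  (was 3)
#11 (6,4) C  (was 6)

CLASS = HIT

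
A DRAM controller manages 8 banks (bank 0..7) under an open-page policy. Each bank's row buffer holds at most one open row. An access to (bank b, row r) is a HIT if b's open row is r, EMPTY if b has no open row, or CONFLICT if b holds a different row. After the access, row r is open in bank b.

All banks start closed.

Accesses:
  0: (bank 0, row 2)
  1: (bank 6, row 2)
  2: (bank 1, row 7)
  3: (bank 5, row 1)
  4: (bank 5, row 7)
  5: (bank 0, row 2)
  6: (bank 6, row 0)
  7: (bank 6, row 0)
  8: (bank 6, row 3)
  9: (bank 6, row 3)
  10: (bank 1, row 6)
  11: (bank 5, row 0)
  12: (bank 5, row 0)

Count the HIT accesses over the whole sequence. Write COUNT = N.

  [0] b0 r2: no row ⇒ E
  [1] b6 r2: no row ⇒ E
  [2] b1 r7: no row ⇒ E
  [3] b5 r1: no row ⇒ E
  [4] b5 r7: had r1 ⇒ C
  [5] b0 r2: had r2 ⇒ H
  [6] b6 r0: had r2 ⇒ C
  [7] b6 r0: had r0 ⇒ H
  [8] b6 r3: had r0 ⇒ C
  [9] b6 r3: had r3 ⇒ H
  [10] b1 r6: had r7 ⇒ C
  [11] b5 r0: had r7 ⇒ C
  [12] b5 r0: had r0 ⇒ H

COUNT = 4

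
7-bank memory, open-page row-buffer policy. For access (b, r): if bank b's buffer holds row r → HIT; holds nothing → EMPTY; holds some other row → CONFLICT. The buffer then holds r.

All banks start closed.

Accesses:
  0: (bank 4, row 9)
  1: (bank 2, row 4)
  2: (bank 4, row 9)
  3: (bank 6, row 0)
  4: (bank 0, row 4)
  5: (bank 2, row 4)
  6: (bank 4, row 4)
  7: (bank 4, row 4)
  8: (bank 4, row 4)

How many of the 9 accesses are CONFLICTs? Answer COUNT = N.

COUNT = 1

#0 (4,9) E
#1 (2,4) E
#2 (4,9) H  (was 9)
#3 (6,0) E
#4 (0,4) E
#5 (2,4) H  (was 4)
#6 (4,4) C  (was 9)
#7 (4,4) H  (was 4)
#8 (4,4) H  (was 4)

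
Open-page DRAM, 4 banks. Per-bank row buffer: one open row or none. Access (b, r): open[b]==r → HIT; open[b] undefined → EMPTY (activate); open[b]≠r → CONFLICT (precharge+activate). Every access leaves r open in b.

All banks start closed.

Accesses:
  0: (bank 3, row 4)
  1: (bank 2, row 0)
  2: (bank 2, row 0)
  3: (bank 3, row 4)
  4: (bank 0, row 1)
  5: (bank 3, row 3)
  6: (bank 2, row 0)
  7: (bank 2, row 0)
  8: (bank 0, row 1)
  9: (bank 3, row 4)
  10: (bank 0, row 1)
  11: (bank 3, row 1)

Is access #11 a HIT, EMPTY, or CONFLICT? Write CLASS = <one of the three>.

#0 (3,4) E
#1 (2,0) E
#2 (2,0) H  (was 0)
#3 (3,4) H  (was 4)
#4 (0,1) E
#5 (3,3) C  (was 4)
#6 (2,0) H  (was 0)
#7 (2,0) H  (was 0)
#8 (0,1) H  (was 1)
#9 (3,4) C  (was 3)
#10 (0,1) H  (was 1)
#11 (3,1) C  (was 4)

CLASS = CONFLICT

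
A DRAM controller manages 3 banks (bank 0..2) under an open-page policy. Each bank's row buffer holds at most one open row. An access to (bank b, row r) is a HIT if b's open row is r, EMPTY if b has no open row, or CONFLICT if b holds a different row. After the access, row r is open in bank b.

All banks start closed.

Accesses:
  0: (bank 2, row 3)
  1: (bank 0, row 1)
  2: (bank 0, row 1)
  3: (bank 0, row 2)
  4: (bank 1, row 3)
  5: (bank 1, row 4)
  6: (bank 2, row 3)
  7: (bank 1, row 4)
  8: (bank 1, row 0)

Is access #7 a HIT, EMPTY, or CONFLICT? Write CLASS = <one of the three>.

CLASS = HIT

#0 (2,3) E
#1 (0,1) E
#2 (0,1) H  (was 1)
#3 (0,2) C  (was 1)
#4 (1,3) E
#5 (1,4) C  (was 3)
#6 (2,3) H  (was 3)
#7 (1,4) H  (was 4)
#8 (1,0) C  (was 4)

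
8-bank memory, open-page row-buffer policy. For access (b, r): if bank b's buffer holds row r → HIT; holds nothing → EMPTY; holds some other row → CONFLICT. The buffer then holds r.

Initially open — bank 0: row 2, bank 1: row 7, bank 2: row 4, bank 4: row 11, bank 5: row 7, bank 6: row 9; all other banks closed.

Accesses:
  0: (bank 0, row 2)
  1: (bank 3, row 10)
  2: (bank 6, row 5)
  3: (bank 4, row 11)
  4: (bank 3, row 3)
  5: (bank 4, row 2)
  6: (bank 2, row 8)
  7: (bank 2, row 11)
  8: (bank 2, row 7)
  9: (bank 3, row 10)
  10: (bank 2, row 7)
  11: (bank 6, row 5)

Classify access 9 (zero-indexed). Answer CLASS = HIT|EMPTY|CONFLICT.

#0 (0,2) H  (was 2)
#1 (3,10) E
#2 (6,5) C  (was 9)
#3 (4,11) H  (was 11)
#4 (3,3) C  (was 10)
#5 (4,2) C  (was 11)
#6 (2,8) C  (was 4)
#7 (2,11) C  (was 8)
#8 (2,7) C  (was 11)
#9 (3,10) C  (was 3)
#10 (2,7) H  (was 7)
#11 (6,5) H  (was 5)

CLASS = CONFLICT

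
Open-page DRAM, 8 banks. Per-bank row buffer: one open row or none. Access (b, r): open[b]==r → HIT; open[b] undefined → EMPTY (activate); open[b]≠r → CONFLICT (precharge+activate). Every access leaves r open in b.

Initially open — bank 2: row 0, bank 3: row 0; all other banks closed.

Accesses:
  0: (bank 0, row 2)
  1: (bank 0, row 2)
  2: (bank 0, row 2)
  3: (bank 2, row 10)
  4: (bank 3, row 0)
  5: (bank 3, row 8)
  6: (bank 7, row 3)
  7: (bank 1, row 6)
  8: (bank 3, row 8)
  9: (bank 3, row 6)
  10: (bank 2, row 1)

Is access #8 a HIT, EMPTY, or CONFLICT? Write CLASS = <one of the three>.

#0 (0,2) E
#1 (0,2) H  (was 2)
#2 (0,2) H  (was 2)
#3 (2,10) C  (was 0)
#4 (3,0) H  (was 0)
#5 (3,8) C  (was 0)
#6 (7,3) E
#7 (1,6) E
#8 (3,8) H  (was 8)
#9 (3,6) C  (was 8)
#10 (2,1) C  (was 10)

CLASS = HIT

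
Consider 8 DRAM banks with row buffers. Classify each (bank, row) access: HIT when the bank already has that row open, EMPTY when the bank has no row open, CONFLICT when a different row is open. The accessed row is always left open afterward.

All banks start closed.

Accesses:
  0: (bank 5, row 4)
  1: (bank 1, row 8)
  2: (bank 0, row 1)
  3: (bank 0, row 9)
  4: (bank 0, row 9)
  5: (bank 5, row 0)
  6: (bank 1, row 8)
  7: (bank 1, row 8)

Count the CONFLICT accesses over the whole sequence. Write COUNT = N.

  [0] b5 r4: no row ⇒ E
  [1] b1 r8: no row ⇒ E
  [2] b0 r1: no row ⇒ E
  [3] b0 r9: had r1 ⇒ C
  [4] b0 r9: had r9 ⇒ H
  [5] b5 r0: had r4 ⇒ C
  [6] b1 r8: had r8 ⇒ H
  [7] b1 r8: had r8 ⇒ H

COUNT = 2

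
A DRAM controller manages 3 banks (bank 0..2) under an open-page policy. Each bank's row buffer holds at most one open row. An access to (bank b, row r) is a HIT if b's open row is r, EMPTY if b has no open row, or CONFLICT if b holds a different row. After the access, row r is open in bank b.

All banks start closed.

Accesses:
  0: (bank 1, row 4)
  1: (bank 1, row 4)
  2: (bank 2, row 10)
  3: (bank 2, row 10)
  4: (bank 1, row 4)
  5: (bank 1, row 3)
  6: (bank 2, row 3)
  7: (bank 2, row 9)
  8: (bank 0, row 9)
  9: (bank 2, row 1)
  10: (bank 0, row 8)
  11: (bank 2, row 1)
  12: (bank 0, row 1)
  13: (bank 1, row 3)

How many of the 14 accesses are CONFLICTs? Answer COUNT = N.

0: bank 1 row 4 — prev None → EMPTY
1: bank 1 row 4 — prev 4 → HIT
2: bank 2 row 10 — prev None → EMPTY
3: bank 2 row 10 — prev 10 → HIT
4: bank 1 row 4 — prev 4 → HIT
5: bank 1 row 3 — prev 4 → CONFLICT
6: bank 2 row 3 — prev 10 → CONFLICT
7: bank 2 row 9 — prev 3 → CONFLICT
8: bank 0 row 9 — prev None → EMPTY
9: bank 2 row 1 — prev 9 → CONFLICT
10: bank 0 row 8 — prev 9 → CONFLICT
11: bank 2 row 1 — prev 1 → HIT
12: bank 0 row 1 — prev 8 → CONFLICT
13: bank 1 row 3 — prev 3 → HIT

COUNT = 6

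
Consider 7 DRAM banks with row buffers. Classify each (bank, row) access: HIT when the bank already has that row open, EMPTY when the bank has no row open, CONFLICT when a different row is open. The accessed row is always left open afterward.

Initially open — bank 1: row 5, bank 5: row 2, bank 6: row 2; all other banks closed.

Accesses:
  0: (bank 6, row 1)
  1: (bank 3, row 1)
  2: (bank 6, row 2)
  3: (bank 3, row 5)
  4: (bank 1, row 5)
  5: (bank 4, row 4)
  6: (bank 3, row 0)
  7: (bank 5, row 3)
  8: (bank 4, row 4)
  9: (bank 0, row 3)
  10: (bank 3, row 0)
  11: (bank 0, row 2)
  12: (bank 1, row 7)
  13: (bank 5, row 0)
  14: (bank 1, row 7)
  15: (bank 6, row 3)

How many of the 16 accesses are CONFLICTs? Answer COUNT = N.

  [0] b6 r1: had r2 ⇒ C
  [1] b3 r1: no row ⇒ E
  [2] b6 r2: had r1 ⇒ C
  [3] b3 r5: had r1 ⇒ C
  [4] b1 r5: had r5 ⇒ H
  [5] b4 r4: no row ⇒ E
  [6] b3 r0: had r5 ⇒ C
  [7] b5 r3: had r2 ⇒ C
  [8] b4 r4: had r4 ⇒ H
  [9] b0 r3: no row ⇒ E
  [10] b3 r0: had r0 ⇒ H
  [11] b0 r2: had r3 ⇒ C
  [12] b1 r7: had r5 ⇒ C
  [13] b5 r0: had r3 ⇒ C
  [14] b1 r7: had r7 ⇒ H
  [15] b6 r3: had r2 ⇒ C

COUNT = 9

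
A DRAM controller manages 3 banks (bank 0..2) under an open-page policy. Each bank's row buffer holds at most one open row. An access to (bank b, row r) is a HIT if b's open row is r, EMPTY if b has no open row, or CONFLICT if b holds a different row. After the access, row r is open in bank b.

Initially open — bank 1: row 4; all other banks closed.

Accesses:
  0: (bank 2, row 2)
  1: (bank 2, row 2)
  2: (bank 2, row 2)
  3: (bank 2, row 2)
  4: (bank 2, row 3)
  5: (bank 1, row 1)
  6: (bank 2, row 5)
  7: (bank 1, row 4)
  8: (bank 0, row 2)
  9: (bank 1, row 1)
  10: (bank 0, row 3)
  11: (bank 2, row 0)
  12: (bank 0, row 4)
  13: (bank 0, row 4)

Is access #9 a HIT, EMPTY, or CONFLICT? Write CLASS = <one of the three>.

CLASS = CONFLICT

step 0: bank2 None->2 [EMPTY]
step 1: bank2 2->2 [HIT]
step 2: bank2 2->2 [HIT]
step 3: bank2 2->2 [HIT]
step 4: bank2 2->3 [CONFLICT]
step 5: bank1 4->1 [CONFLICT]
step 6: bank2 3->5 [CONFLICT]
step 7: bank1 1->4 [CONFLICT]
step 8: bank0 None->2 [EMPTY]
step 9: bank1 4->1 [CONFLICT]
step 10: bank0 2->3 [CONFLICT]
step 11: bank2 5->0 [CONFLICT]
step 12: bank0 3->4 [CONFLICT]
step 13: bank0 4->4 [HIT]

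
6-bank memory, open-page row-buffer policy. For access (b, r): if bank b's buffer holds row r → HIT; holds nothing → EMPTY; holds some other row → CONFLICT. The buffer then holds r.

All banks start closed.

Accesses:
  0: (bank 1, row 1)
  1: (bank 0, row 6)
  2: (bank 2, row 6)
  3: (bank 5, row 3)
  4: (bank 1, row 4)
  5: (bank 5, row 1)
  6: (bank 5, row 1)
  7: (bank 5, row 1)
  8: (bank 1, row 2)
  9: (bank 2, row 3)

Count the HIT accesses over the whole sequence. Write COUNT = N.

step 0: bank1 None->1 [EMPTY]
step 1: bank0 None->6 [EMPTY]
step 2: bank2 None->6 [EMPTY]
step 3: bank5 None->3 [EMPTY]
step 4: bank1 1->4 [CONFLICT]
step 5: bank5 3->1 [CONFLICT]
step 6: bank5 1->1 [HIT]
step 7: bank5 1->1 [HIT]
step 8: bank1 4->2 [CONFLICT]
step 9: bank2 6->3 [CONFLICT]

COUNT = 2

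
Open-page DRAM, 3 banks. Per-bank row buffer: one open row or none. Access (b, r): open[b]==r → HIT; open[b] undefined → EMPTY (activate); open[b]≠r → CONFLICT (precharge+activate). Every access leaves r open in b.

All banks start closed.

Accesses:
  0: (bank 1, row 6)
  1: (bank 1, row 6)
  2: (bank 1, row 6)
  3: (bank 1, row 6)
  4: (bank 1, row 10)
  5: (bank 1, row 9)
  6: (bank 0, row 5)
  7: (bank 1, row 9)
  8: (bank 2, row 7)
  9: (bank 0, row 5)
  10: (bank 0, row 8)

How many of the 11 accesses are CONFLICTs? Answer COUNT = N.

step 0: bank1 None->6 [EMPTY]
step 1: bank1 6->6 [HIT]
step 2: bank1 6->6 [HIT]
step 3: bank1 6->6 [HIT]
step 4: bank1 6->10 [CONFLICT]
step 5: bank1 10->9 [CONFLICT]
step 6: bank0 None->5 [EMPTY]
step 7: bank1 9->9 [HIT]
step 8: bank2 None->7 [EMPTY]
step 9: bank0 5->5 [HIT]
step 10: bank0 5->8 [CONFLICT]

COUNT = 3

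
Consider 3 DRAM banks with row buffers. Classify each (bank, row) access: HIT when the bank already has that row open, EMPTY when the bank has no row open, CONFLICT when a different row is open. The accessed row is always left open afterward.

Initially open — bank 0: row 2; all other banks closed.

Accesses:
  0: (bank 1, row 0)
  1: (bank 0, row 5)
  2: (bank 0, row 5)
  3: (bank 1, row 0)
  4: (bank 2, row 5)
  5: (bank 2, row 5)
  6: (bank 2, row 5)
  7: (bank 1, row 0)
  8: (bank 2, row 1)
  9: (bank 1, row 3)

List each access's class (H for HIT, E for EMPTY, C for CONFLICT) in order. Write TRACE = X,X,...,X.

  [0] b1 r0: no row ⇒ E
  [1] b0 r5: had r2 ⇒ C
  [2] b0 r5: had r5 ⇒ H
  [3] b1 r0: had r0 ⇒ H
  [4] b2 r5: no row ⇒ E
  [5] b2 r5: had r5 ⇒ H
  [6] b2 r5: had r5 ⇒ H
  [7] b1 r0: had r0 ⇒ H
  [8] b2 r1: had r5 ⇒ C
  [9] b1 r3: had r0 ⇒ C

TRACE = E,C,H,H,E,H,H,H,C,C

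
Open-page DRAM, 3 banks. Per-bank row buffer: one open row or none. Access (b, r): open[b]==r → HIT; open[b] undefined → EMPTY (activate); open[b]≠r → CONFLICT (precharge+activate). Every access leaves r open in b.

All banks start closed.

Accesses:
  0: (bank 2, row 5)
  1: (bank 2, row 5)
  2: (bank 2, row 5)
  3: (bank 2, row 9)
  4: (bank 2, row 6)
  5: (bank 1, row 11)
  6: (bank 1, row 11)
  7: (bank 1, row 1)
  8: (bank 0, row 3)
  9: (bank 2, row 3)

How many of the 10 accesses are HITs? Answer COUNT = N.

COUNT = 3

0: bank 2 row 5 — prev None → EMPTY
1: bank 2 row 5 — prev 5 → HIT
2: bank 2 row 5 — prev 5 → HIT
3: bank 2 row 9 — prev 5 → CONFLICT
4: bank 2 row 6 — prev 9 → CONFLICT
5: bank 1 row 11 — prev None → EMPTY
6: bank 1 row 11 — prev 11 → HIT
7: bank 1 row 1 — prev 11 → CONFLICT
8: bank 0 row 3 — prev None → EMPTY
9: bank 2 row 3 — prev 6 → CONFLICT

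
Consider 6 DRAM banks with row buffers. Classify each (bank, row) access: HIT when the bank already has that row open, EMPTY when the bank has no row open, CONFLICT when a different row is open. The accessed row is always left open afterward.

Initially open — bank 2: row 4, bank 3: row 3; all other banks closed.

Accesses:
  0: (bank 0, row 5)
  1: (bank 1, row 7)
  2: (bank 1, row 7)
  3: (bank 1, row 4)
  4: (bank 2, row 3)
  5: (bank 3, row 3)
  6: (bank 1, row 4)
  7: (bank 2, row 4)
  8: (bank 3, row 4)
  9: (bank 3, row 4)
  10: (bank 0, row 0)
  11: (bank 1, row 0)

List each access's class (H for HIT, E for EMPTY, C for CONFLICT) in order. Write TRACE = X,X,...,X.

  [0] b0 r5: no row ⇒ E
  [1] b1 r7: no row ⇒ E
  [2] b1 r7: had r7 ⇒ H
  [3] b1 r4: had r7 ⇒ C
  [4] b2 r3: had r4 ⇒ C
  [5] b3 r3: had r3 ⇒ H
  [6] b1 r4: had r4 ⇒ H
  [7] b2 r4: had r3 ⇒ C
  [8] b3 r4: had r3 ⇒ C
  [9] b3 r4: had r4 ⇒ H
  [10] b0 r0: had r5 ⇒ C
  [11] b1 r0: had r4 ⇒ C

TRACE = E,E,H,C,C,H,H,C,C,H,C,C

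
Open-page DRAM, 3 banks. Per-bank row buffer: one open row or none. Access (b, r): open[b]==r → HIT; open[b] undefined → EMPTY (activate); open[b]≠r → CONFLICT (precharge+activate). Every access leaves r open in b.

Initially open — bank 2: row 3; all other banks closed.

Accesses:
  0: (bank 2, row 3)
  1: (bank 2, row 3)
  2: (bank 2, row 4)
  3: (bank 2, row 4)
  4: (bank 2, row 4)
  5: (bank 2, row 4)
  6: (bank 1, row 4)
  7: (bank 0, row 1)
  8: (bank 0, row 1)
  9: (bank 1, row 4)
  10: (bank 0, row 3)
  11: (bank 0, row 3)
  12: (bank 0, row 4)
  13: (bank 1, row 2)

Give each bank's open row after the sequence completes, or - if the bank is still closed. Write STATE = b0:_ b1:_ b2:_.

0: bank 2 row 3 — prev 3 → HIT
1: bank 2 row 3 — prev 3 → HIT
2: bank 2 row 4 — prev 3 → CONFLICT
3: bank 2 row 4 — prev 4 → HIT
4: bank 2 row 4 — prev 4 → HIT
5: bank 2 row 4 — prev 4 → HIT
6: bank 1 row 4 — prev None → EMPTY
7: bank 0 row 1 — prev None → EMPTY
8: bank 0 row 1 — prev 1 → HIT
9: bank 1 row 4 — prev 4 → HIT
10: bank 0 row 3 — prev 1 → CONFLICT
11: bank 0 row 3 — prev 3 → HIT
12: bank 0 row 4 — prev 3 → CONFLICT
13: bank 1 row 2 — prev 4 → CONFLICT

STATE = b0:4 b1:2 b2:4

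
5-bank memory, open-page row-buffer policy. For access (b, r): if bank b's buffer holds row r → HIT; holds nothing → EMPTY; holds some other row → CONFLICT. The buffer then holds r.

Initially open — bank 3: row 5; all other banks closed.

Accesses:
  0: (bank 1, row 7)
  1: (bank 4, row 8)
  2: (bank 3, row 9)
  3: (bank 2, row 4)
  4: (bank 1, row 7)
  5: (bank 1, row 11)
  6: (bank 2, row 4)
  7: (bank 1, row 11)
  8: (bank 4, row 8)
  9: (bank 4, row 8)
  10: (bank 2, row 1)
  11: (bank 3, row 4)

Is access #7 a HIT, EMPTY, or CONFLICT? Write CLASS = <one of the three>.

  [0] b1 r7: no row ⇒ E
  [1] b4 r8: no row ⇒ E
  [2] b3 r9: had r5 ⇒ C
  [3] b2 r4: no row ⇒ E
  [4] b1 r7: had r7 ⇒ H
  [5] b1 r11: had r7 ⇒ C
  [6] b2 r4: had r4 ⇒ H
  [7] b1 r11: had r11 ⇒ H
  [8] b4 r8: had r8 ⇒ H
  [9] b4 r8: had r8 ⇒ H
  [10] b2 r1: had r4 ⇒ C
  [11] b3 r4: had r9 ⇒ C

CLASS = HIT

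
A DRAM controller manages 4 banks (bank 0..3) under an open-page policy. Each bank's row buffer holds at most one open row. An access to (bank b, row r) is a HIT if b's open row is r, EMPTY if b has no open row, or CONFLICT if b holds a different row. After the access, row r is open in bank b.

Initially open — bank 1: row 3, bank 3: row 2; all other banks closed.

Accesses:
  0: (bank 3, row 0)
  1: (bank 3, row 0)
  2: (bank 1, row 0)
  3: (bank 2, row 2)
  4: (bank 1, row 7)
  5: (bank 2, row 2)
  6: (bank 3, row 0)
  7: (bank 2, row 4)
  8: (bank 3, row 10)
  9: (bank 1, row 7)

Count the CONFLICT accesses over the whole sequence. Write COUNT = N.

COUNT = 5

step 0: bank3 2->0 [CONFLICT]
step 1: bank3 0->0 [HIT]
step 2: bank1 3->0 [CONFLICT]
step 3: bank2 None->2 [EMPTY]
step 4: bank1 0->7 [CONFLICT]
step 5: bank2 2->2 [HIT]
step 6: bank3 0->0 [HIT]
step 7: bank2 2->4 [CONFLICT]
step 8: bank3 0->10 [CONFLICT]
step 9: bank1 7->7 [HIT]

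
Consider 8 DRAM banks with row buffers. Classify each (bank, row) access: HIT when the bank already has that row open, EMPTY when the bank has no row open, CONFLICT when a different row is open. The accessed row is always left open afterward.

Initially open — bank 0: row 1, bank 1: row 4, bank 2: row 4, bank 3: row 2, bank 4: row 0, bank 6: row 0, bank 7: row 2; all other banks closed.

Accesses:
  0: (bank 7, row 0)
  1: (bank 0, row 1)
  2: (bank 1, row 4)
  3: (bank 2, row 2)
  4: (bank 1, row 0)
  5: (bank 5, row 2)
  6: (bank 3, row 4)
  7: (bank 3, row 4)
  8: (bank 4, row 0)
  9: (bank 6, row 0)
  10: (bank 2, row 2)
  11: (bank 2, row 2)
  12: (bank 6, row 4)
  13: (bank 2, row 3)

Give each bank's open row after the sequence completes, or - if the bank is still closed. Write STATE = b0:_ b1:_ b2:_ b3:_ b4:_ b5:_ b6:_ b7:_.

0: bank 7 row 0 — prev 2 → CONFLICT
1: bank 0 row 1 — prev 1 → HIT
2: bank 1 row 4 — prev 4 → HIT
3: bank 2 row 2 — prev 4 → CONFLICT
4: bank 1 row 0 — prev 4 → CONFLICT
5: bank 5 row 2 — prev None → EMPTY
6: bank 3 row 4 — prev 2 → CONFLICT
7: bank 3 row 4 — prev 4 → HIT
8: bank 4 row 0 — prev 0 → HIT
9: bank 6 row 0 — prev 0 → HIT
10: bank 2 row 2 — prev 2 → HIT
11: bank 2 row 2 — prev 2 → HIT
12: bank 6 row 4 — prev 0 → CONFLICT
13: bank 2 row 3 — prev 2 → CONFLICT

STATE = b0:1 b1:0 b2:3 b3:4 b4:0 b5:2 b6:4 b7:0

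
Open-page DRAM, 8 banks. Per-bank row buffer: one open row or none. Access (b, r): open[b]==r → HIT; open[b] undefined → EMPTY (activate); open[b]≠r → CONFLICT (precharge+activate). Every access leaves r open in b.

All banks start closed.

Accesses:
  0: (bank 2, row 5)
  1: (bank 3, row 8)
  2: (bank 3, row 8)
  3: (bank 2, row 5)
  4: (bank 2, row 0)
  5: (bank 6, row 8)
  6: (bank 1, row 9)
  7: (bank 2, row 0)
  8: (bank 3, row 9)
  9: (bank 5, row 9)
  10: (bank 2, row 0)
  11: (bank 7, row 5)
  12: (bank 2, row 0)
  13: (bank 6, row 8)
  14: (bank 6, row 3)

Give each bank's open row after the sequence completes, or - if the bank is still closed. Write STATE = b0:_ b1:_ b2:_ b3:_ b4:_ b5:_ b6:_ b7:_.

STATE = b0:- b1:9 b2:0 b3:9 b4:- b5:9 b6:3 b7:5

0: bank 2 row 5 — prev None → EMPTY
1: bank 3 row 8 — prev None → EMPTY
2: bank 3 row 8 — prev 8 → HIT
3: bank 2 row 5 — prev 5 → HIT
4: bank 2 row 0 — prev 5 → CONFLICT
5: bank 6 row 8 — prev None → EMPTY
6: bank 1 row 9 — prev None → EMPTY
7: bank 2 row 0 — prev 0 → HIT
8: bank 3 row 9 — prev 8 → CONFLICT
9: bank 5 row 9 — prev None → EMPTY
10: bank 2 row 0 — prev 0 → HIT
11: bank 7 row 5 — prev None → EMPTY
12: bank 2 row 0 — prev 0 → HIT
13: bank 6 row 8 — prev 8 → HIT
14: bank 6 row 3 — prev 8 → CONFLICT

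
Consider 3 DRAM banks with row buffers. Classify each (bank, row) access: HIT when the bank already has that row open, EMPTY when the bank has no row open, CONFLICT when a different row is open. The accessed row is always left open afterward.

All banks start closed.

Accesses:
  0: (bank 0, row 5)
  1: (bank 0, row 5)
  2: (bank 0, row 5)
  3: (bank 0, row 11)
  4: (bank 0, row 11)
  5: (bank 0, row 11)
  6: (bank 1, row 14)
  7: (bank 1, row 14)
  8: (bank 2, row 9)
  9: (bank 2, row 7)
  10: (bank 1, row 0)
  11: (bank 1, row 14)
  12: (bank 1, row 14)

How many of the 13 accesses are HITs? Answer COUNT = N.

COUNT = 6

step 0: bank0 None->5 [EMPTY]
step 1: bank0 5->5 [HIT]
step 2: bank0 5->5 [HIT]
step 3: bank0 5->11 [CONFLICT]
step 4: bank0 11->11 [HIT]
step 5: bank0 11->11 [HIT]
step 6: bank1 None->14 [EMPTY]
step 7: bank1 14->14 [HIT]
step 8: bank2 None->9 [EMPTY]
step 9: bank2 9->7 [CONFLICT]
step 10: bank1 14->0 [CONFLICT]
step 11: bank1 0->14 [CONFLICT]
step 12: bank1 14->14 [HIT]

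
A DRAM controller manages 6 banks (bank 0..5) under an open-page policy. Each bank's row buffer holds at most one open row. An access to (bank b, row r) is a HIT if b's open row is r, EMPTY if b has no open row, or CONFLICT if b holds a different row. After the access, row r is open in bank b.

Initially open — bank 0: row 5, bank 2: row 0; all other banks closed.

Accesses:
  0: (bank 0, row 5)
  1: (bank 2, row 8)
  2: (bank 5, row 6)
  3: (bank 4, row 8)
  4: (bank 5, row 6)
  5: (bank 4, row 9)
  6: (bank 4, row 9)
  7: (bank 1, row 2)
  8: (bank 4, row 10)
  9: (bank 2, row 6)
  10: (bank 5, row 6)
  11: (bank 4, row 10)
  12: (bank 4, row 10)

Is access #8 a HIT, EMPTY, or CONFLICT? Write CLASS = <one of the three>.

CLASS = CONFLICT

#0 (0,5) H  (was 5)
#1 (2,8) C  (was 0)
#2 (5,6) E
#3 (4,8) E
#4 (5,6) H  (was 6)
#5 (4,9) C  (was 8)
#6 (4,9) H  (was 9)
#7 (1,2) E
#8 (4,10) C  (was 9)
#9 (2,6) C  (was 8)
#10 (5,6) H  (was 6)
#11 (4,10) H  (was 10)
#12 (4,10) H  (was 10)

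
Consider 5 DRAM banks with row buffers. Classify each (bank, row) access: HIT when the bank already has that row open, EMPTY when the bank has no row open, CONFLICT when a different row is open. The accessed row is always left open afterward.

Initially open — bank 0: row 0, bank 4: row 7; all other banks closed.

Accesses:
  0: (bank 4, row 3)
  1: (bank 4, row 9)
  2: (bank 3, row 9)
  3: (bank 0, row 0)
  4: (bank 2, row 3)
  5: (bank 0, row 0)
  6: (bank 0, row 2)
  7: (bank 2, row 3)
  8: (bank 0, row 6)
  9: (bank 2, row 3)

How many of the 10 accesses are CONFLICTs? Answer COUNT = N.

step 0: bank4 7->3 [CONFLICT]
step 1: bank4 3->9 [CONFLICT]
step 2: bank3 None->9 [EMPTY]
step 3: bank0 0->0 [HIT]
step 4: bank2 None->3 [EMPTY]
step 5: bank0 0->0 [HIT]
step 6: bank0 0->2 [CONFLICT]
step 7: bank2 3->3 [HIT]
step 8: bank0 2->6 [CONFLICT]
step 9: bank2 3->3 [HIT]

COUNT = 4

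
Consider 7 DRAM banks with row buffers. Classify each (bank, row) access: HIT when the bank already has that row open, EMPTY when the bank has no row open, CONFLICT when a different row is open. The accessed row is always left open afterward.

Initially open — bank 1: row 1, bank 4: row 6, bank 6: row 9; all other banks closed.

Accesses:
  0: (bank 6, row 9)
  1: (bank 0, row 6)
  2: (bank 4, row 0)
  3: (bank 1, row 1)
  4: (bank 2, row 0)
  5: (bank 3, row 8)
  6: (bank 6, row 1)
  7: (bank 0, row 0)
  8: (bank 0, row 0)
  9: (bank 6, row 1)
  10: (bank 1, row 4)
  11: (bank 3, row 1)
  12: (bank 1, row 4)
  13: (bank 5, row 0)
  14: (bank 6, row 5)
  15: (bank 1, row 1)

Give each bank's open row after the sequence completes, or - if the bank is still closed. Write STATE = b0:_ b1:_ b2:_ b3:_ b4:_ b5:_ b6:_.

STATE = b0:0 b1:1 b2:0 b3:1 b4:0 b5:0 b6:5

#0 (6,9) H  (was 9)
#1 (0,6) E
#2 (4,0) C  (was 6)
#3 (1,1) H  (was 1)
#4 (2,0) E
#5 (3,8) E
#6 (6,1) C  (was 9)
#7 (0,0) C  (was 6)
#8 (0,0) H  (was 0)
#9 (6,1) H  (was 1)
#10 (1,4) C  (was 1)
#11 (3,1) C  (was 8)
#12 (1,4) H  (was 4)
#13 (5,0) E
#14 (6,5) C  (was 1)
#15 (1,1) C  (was 4)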